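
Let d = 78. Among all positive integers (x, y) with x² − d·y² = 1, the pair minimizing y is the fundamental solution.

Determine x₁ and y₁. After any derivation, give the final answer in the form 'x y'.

d=78: √d = [8; 1,4,1,16] (ℓ=4, even), read p_3/q_3
k=0  a_k=8  p_k/q_k = 8/1
k=1  a_k=1  p_k/q_k = 9/1
k=2  a_k=4  p_k/q_k = 44/5
k=3  a_k=1  p_k/q_k = 53/6
→ (53, 6).  Check: 53²=2809, 78·6²=2808, difference 1.

53 6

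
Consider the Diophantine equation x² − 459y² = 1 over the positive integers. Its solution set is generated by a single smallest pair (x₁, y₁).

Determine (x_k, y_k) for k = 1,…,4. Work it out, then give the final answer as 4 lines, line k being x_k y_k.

√459 = [21; 2,2,1,4,21,4,1,2,2,42, …], period ℓ=10 (even) → k=9
i=0: a=21 ⇒ p=21, q=1
…
i=3: a=1 ⇒ p=150, q=7
i=4: a=4 ⇒ p=707, q=33
…
i=6: a=4 ⇒ p=60695, q=2833
…
i=8: a=2 ⇒ p=212079, q=9899
i=9: a=2 ⇒ p=499850, q=23331
fundamental: x₁=499850, y₁=23331  (since 249850022500 − 459·544335561 = 1)
n=2: (499850,23331)∘(499850,23331) = (499850·499850+459·23331·23331, 499850·23331+23331·499850) = (499700044999,23324000700)
n=3: (499700044999,23324000700)∘(499850,23331) = (499850·499700044999+459·23331·23324000700, 499850·23324000700+23331·499700044999) = (499550134985000450,23317003499766669)
n=4: (499550134985000450,23317003499766669)∘(499850,23331) = (499850·499550134985000450+459·23331·23317003499766669, 499850·23317003499766669+23331·499550134985000450) = (499400269944005249820001,23310008398693414998600)

499850 23331
499700044999 23324000700
499550134985000450 23317003499766669
499400269944005249820001 23310008398693414998600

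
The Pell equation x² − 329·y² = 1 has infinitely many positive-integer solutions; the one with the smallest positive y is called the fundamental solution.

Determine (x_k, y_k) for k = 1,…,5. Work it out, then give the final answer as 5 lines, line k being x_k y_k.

d=329: √d = [18; 7,4,2,1,1,4,1,1,2,4,7,36] (ℓ=12, even), read p_11/q_11
step 0: (18, 1)  from 18·(1,0) + (0,1)
…
step 2: (526, 29)  from 4·(127,7) + (18,1)
step 3: (1179, 65)  from 2·(526,29) + (127,7)
step 4: (1705, 94)  from 1·(1179,65) + (526,29)
step 5: (2884, 159)  from 1·(1705,94) + (1179,65)
step 6: (13241, 730)  from 4·(2884,159) + (1705,94)
step 7: (16125, 889)  from 1·(13241,730) + (2884,159)
step 8: (29366, 1619)  from 1·(16125,889) + (13241,730)
step 9: (74857, 4127)  from 2·(29366,1619) + (16125,889)
step 10: (328794, 18127)  from 4·(74857,4127) + (29366,1619)
step 11: (2376415, 131016)  from 7·(328794,18127) + (74857,4127)
fundamental: x₁=2376415, y₁=131016  (since 5647348252225 − 329·17165192256 = 1)
k=2:  x_2 = 2376415·2376415+329·131016·131016 = 11294696504449,  y_2 = 2376415·131016+131016·2376415 = 622696775280
k=3:  x_3 = 2376415·11294696504449+329·131016·622696775280 = 53681772387237964255,  y_3 = 2376415·622696775280+131016·11294696504449 = 2959571914453911384
k=4:  x_4 = 2376415·53681772387237964255+329·131016·2959571914453911384 = 255140338255224918953587201,  y_4 = 2376415·2959571914453911384+131016·53681772387237964255 = 14066342182173360946441440
k=5:  x_5 = 2376415·255140338255224918953587201+329·131016·14066342182173360946441440 = 1212638653869526969777790618564575,  y_5 = 2376415·14066342182173360946441440+131016·255140338255224918953587201 = 66854933113696055535160815363816

2376415 131016
11294696504449 622696775280
53681772387237964255 2959571914453911384
255140338255224918953587201 14066342182173360946441440
1212638653869526969777790618564575 66854933113696055535160815363816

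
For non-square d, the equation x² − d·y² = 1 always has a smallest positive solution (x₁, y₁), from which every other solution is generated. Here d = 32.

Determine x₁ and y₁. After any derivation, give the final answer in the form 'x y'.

d=32: √d = [5; 1,1,1,10] (ℓ=4, even), read p_3/q_3
a_0=5:  p_0=5·1+0=5,  q_0=5·0+1=1
a_1=1:  p_1=1·5+1=6,  q_1=1·1+0=1
a_2=1:  p_2=1·6+5=11,  q_2=1·1+1=2
a_3=1:  p_3=1·11+6=17,  q_3=1·2+1=3
→ (17, 3).  Check: 17²=289, 32·3²=288, difference 1.

17 3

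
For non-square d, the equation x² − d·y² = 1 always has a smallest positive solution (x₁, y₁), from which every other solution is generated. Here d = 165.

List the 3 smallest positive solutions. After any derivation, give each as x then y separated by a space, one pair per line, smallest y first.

√165 = [12; 1,5,2,5,1,24, …], period ℓ=6 (even) → k=5
i=0: a=12 ⇒ p=12, q=1
i=1: a=1 ⇒ p=13, q=1
i=2: a=5 ⇒ p=77, q=6
i=3: a=2 ⇒ p=167, q=13
i=4: a=5 ⇒ p=912, q=71
i=5: a=1 ⇒ p=1079, q=84
(x₁, y₁) = (1079, 84);  1079² − 165·84² = 1 ✓
n=2: (1079,84)∘(1079,84) = (1079·1079+165·84·84, 1079·84+84·1079) = (2328481,181272)
n=3: (2328481,181272)∘(1079,84) = (1079·2328481+165·84·181272, 1079·181272+84·2328481) = (5024860919,391184892)

1079 84
2328481 181272
5024860919 391184892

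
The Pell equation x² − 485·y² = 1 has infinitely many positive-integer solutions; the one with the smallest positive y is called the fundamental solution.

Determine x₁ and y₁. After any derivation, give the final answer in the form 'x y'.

969 44

√485 = [22; 44, …], period ℓ=1 (odd) → k=1
i=0: a=22 ⇒ p=22, q=1
i=1: a=44 ⇒ p=969, q=44
→ (969, 44).  Check: 969²=938961, 485·44²=938960, difference 1.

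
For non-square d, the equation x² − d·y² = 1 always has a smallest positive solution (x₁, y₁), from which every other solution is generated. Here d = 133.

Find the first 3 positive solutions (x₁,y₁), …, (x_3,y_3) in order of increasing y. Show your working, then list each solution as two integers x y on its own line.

2588599 224460
13401689565601 1162073863080
69383200415647777399 6016286479789825380

√133 → a₀=11, period (1,1,7,5,1,…,1,1,22); ℓ=16 even so k=15
step 0: (11, 1)  from 11·(1,0) + (0,1)
step 1: (12, 1)  from 1·(11,1) + (1,0)
…
step 3: (173, 15)  from 7·(23,2) + (12,1)
step 4: (888, 77)  from 5·(173,15) + (23,2)
step 5: (1061, 92)  from 1·(888,77) + (173,15)
step 6: (1949, 169)  from 1·(1061,92) + (888,77)
step 7: (3010, 261)  from 1·(1949,169) + (1061,92)
step 8: (7969, 691)  from 2·(3010,261) + (1949,169)
…
step 13: (1210008, 104921)  from 7·(168583,14618) + (29927,2595)
step 14: (1378591, 119539)  from 1·(1210008,104921) + (168583,14618)
step 15: (2588599, 224460)  from 1·(1378591,119539) + (1210008,104921)
(x₁, y₁) = (2588599, 224460);  2588599² − 133·224460² = 1 ✓
(x_2, y_2) = (2588599·2588599 + 133·224460·224460, 2588599·224460 + 224460·2588599) = (13401689565601, 1162073863080)
(x_3, y_3) = (2588599·13401689565601 + 133·224460·1162073863080, 2588599·1162073863080 + 224460·13401689565601) = (69383200415647777399, 6016286479789825380)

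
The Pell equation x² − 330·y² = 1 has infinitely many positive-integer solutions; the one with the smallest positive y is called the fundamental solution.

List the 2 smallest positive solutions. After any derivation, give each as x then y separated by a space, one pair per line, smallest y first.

109 6
23761 1308

√330 → a₀=18, period (6,36); ℓ=2 even so k=1
a_0=18:  p_0=18·1+0=18,  q_0=18·0+1=1
a_1=6:  p_1=6·18+1=109,  q_1=6·1+0=6
→ (109, 6).  Check: 109²=11881, 330·6²=11880, difference 1.
n=2: (109,6)∘(109,6) = (109·109+330·6·6, 109·6+6·109) = (23761,1308)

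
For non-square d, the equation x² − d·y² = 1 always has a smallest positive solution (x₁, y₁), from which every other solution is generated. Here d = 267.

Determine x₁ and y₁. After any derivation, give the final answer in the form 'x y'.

2402 147

d=267: √d = [16; 2,1,15,1,2,32] (ℓ=6, even), read p_5/q_5
step 0: (16, 1)  from 16·(1,0) + (0,1)
…
step 2: (49, 3)  from 1·(33,2) + (16,1)
…
step 4: (817, 50)  from 1·(768,47) + (49,3)
step 5: (2402, 147)  from 2·(817,50) + (768,47)
fundamental: x₁=2402, y₁=147  (since 5769604 − 267·21609 = 1)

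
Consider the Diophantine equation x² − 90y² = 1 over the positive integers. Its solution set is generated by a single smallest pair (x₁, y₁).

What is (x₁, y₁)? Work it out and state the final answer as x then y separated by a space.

√90 → a₀=9, period (2,18); ℓ=2 even so k=1
a_0=9:  p_0=9·1+0=9,  q_0=9·0+1=1
a_1=2:  p_1=2·9+1=19,  q_1=2·1+0=2
(x₁, y₁) = (19, 2);  19² − 90·2² = 1 ✓

19 2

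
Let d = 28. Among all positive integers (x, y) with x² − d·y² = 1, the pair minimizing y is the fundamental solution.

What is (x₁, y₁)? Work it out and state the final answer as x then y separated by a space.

127 24

√28 = [5; 3,2,3,10, …], period ℓ=4 (even) → k=3
step 0: (5, 1)  from 5·(1,0) + (0,1)
step 1: (16, 3)  from 3·(5,1) + (1,0)
step 2: (37, 7)  from 2·(16,3) + (5,1)
step 3: (127, 24)  from 3·(37,7) + (16,3)
fundamental: x₁=127, y₁=24  (since 16129 − 28·576 = 1)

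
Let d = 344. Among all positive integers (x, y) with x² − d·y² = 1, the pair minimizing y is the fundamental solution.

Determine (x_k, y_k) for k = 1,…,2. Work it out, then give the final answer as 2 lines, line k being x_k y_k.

√344 = [18; 1,1,4,1,3,1,4,1,1,36, …], period ℓ=10 (even) → k=9
i=0: a=18 ⇒ p=18, q=1
…
i=2: a=1 ⇒ p=37, q=2
i=3: a=4 ⇒ p=167, q=9
…
i=5: a=3 ⇒ p=779, q=42
i=6: a=1 ⇒ p=983, q=53
i=7: a=4 ⇒ p=4711, q=254
i=8: a=1 ⇒ p=5694, q=307
i=9: a=1 ⇒ p=10405, q=561
(x₁, y₁) = (10405, 561);  10405² − 344·561² = 1 ✓
(10405+561√344)^2 = 216528049 + 11674410√344

10405 561
216528049 11674410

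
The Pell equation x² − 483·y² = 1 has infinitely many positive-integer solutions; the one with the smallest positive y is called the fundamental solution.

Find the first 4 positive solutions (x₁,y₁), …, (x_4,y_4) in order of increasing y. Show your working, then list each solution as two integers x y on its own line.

22 1
967 44
42526 1935
1870177 85096

d=483: √d = [21; 1,42] (ℓ=2, even), read p_1/q_1
k=0  a_k=21  p_k/q_k = 21/1
k=1  a_k=1  p_k/q_k = 22/1
→ (22, 1).  Check: 22²=484, 483·1²=483, difference 1.
(x_2, y_2) = (22·22 + 483·1·1, 22·1 + 1·22) = (967, 44)
(x_3, y_3) = (22·967 + 483·1·44, 22·44 + 1·967) = (42526, 1935)
(x_4, y_4) = (22·42526 + 483·1·1935, 22·1935 + 1·42526) = (1870177, 85096)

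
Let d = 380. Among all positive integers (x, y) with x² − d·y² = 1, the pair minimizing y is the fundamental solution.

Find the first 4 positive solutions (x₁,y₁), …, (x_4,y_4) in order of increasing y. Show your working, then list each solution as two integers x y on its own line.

√380 = [19; 2,38, …], period ℓ=2 (even) → k=1
a_0=19:  p_0=19·1+0=19,  q_0=19·0+1=1
a_1=2:  p_1=2·19+1=39,  q_1=2·1+0=2
(x₁, y₁) = (39, 2);  39² − 380·2² = 1 ✓
(x_2, y_2) = (39·39 + 380·2·2, 39·2 + 2·39) = (3041, 156)
(x_3, y_3) = (39·3041 + 380·2·156, 39·156 + 2·3041) = (237159, 12166)
(x_4, y_4) = (39·237159 + 380·2·12166, 39·12166 + 2·237159) = (18495361, 948792)

39 2
3041 156
237159 12166
18495361 948792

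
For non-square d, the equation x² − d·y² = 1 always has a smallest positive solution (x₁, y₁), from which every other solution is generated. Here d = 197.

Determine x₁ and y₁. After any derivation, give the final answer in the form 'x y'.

393 28

√197 = [14; 28, …], period ℓ=1 (odd) → k=1
a_0=14:  p_0=14·1+0=14,  q_0=14·0+1=1
a_1=28:  p_1=28·14+1=393,  q_1=28·1+0=28
(x₁, y₁) = (393, 28);  393² − 197·28² = 1 ✓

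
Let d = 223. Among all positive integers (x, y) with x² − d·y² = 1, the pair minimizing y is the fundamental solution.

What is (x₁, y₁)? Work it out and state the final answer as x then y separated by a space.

√223 = [14; 1,13,1,28, …], period ℓ=4 (even) → k=3
a_0=14:  p_0=14·1+0=14,  q_0=14·0+1=1
…
a_2=13:  p_2=13·15+14=209,  q_2=13·1+1=14
a_3=1:  p_3=1·209+15=224,  q_3=1·14+1=15
fundamental: x₁=224, y₁=15  (since 50176 − 223·225 = 1)

224 15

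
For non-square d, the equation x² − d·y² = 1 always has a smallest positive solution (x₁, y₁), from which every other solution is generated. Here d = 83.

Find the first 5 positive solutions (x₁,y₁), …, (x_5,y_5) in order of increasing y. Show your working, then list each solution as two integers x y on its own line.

82 9
13447 1476
2205226 242055
361643617 39695544
59307347962 6509827161

[9; 9,18] for √83; ℓ=2 ⇒ convergent index 1
a_0=9:  p_0=9·1+0=9,  q_0=9·0+1=1
a_1=9:  p_1=9·9+1=82,  q_1=9·1+0=9
→ (82, 9).  Check: 82²=6724, 83·9²=6723, difference 1.
(x_2, y_2) = (82·82 + 83·9·9, 82·9 + 9·82) = (13447, 1476)
(x_3, y_3) = (82·13447 + 83·9·1476, 82·1476 + 9·13447) = (2205226, 242055)
(x_4, y_4) = (82·2205226 + 83·9·242055, 82·242055 + 9·2205226) = (361643617, 39695544)
(x_5, y_5) = (82·361643617 + 83·9·39695544, 82·39695544 + 9·361643617) = (59307347962, 6509827161)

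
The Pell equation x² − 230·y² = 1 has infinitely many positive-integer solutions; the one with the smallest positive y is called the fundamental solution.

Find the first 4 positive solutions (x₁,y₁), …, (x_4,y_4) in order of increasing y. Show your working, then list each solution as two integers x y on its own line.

√230 = [15; 6,30, …], period ℓ=2 (even) → k=1
i=0: a=15 ⇒ p=15, q=1
i=1: a=6 ⇒ p=91, q=6
→ (91, 6).  Check: 91²=8281, 230·6²=8280, difference 1.
k=2:  x_2 = 91·91+230·6·6 = 16561,  y_2 = 91·6+6·91 = 1092
k=3:  x_3 = 91·16561+230·6·1092 = 3014011,  y_3 = 91·1092+6·16561 = 198738
k=4:  x_4 = 91·3014011+230·6·198738 = 548533441,  y_4 = 91·198738+6·3014011 = 36169224

91 6
16561 1092
3014011 198738
548533441 36169224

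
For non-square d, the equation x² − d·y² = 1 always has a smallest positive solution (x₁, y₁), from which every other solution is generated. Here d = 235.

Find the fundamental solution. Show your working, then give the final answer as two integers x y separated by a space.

√235 = [15; 3,30, …], period ℓ=2 (even) → k=1
a_0=15:  p_0=15·1+0=15,  q_0=15·0+1=1
a_1=3:  p_1=3·15+1=46,  q_1=3·1+0=3
(x₁, y₁) = (46, 3);  46² − 235·3² = 1 ✓

46 3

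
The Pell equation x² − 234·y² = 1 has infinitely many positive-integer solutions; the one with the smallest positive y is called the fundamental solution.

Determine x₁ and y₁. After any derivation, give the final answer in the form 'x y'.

5201 340

d=234: √d = [15; 3,2,1,2,1,2,3,30] (ℓ=8, even), read p_7/q_7
step 0: (15, 1)  from 15·(1,0) + (0,1)
step 1: (46, 3)  from 3·(15,1) + (1,0)
step 2: (107, 7)  from 2·(46,3) + (15,1)
step 3: (153, 10)  from 1·(107,7) + (46,3)
…
step 5: (566, 37)  from 1·(413,27) + (153,10)
step 6: (1545, 101)  from 2·(566,37) + (413,27)
step 7: (5201, 340)  from 3·(1545,101) + (566,37)
fundamental: x₁=5201, y₁=340  (since 27050401 − 234·115600 = 1)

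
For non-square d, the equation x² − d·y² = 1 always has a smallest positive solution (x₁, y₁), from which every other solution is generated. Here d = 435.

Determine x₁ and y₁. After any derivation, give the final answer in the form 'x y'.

146 7

√435 = [20; 1,5,1,40, …], period ℓ=4 (even) → k=3
i=0: a=20 ⇒ p=20, q=1
…
i=2: a=5 ⇒ p=125, q=6
i=3: a=1 ⇒ p=146, q=7
→ (146, 7).  Check: 146²=21316, 435·7²=21315, difference 1.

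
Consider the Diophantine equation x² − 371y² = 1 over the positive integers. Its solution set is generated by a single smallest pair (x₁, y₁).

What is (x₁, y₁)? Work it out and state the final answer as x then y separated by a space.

1695 88

√371 → a₀=19, period (3,1,4,1,3,38); ℓ=6 even so k=5
i=0: a=19 ⇒ p=19, q=1
…
i=3: a=4 ⇒ p=366, q=19
i=4: a=1 ⇒ p=443, q=23
i=5: a=3 ⇒ p=1695, q=88
(x₁, y₁) = (1695, 88);  1695² − 371·88² = 1 ✓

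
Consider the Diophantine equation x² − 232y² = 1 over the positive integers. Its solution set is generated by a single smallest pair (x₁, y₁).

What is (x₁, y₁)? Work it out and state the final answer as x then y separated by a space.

d=232: √d = [15; 4,3,7,3,4,30] (ℓ=6, even), read p_5/q_5
step 0: (15, 1)  from 15·(1,0) + (0,1)
…
step 4: (4539, 298)  from 3·(1447,95) + (198,13)
step 5: (19603, 1287)  from 4·(4539,298) + (1447,95)
(x₁, y₁) = (19603, 1287);  19603² − 232·1287² = 1 ✓

19603 1287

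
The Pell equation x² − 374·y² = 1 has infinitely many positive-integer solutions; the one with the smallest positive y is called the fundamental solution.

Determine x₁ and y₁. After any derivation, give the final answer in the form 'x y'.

[19; 2,1,18,1,2,38] for √374; ℓ=6 ⇒ convergent index 5
a_0=19:  p_0=19·1+0=19,  q_0=19·0+1=1
a_1=2:  p_1=2·19+1=39,  q_1=2·1+0=2
a_2=1:  p_2=1·39+19=58,  q_2=1·2+1=3
…
a_4=1:  p_4=1·1083+58=1141,  q_4=1·56+3=59
a_5=2:  p_5=2·1141+1083=3365,  q_5=2·59+56=174
fundamental: x₁=3365, y₁=174  (since 11323225 − 374·30276 = 1)

3365 174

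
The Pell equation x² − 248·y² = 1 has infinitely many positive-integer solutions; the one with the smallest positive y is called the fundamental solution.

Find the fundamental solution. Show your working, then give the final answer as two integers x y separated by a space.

√248 → a₀=15, period (1,2,1,30); ℓ=4 even so k=3
i=0: a=15 ⇒ p=15, q=1
…
i=2: a=2 ⇒ p=47, q=3
i=3: a=1 ⇒ p=63, q=4
fundamental: x₁=63, y₁=4  (since 3969 − 248·16 = 1)

63 4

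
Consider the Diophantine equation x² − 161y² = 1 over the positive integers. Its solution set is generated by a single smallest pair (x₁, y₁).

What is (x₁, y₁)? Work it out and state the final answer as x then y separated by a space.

√161 = [12; 1,2,4,1,2,1,4,2,1,24, …], period ℓ=10 (even) → k=9
a_0=12:  p_0=12·1+0=12,  q_0=12·0+1=1
a_1=1:  p_1=1·12+1=13,  q_1=1·1+0=1
…
a_6=1:  p_6=1·571+203=774,  q_6=1·45+16=61
…
a_8=2:  p_8=2·3667+774=8108,  q_8=2·289+61=639
a_9=1:  p_9=1·8108+3667=11775,  q_9=1·639+289=928
(x₁, y₁) = (11775, 928);  11775² − 161·928² = 1 ✓

11775 928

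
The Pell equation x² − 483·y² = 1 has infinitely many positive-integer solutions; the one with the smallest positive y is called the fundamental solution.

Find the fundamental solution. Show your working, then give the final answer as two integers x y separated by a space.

22 1

√483 → a₀=21, period (1,42); ℓ=2 even so k=1
i=0: a=21 ⇒ p=21, q=1
i=1: a=1 ⇒ p=22, q=1
(x₁, y₁) = (22, 1);  22² − 483·1² = 1 ✓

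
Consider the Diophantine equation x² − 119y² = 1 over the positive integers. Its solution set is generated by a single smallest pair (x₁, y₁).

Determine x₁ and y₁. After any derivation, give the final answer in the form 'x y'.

120 11

√119 → a₀=10, period (1,9,1,20); ℓ=4 even so k=3
step 0: (10, 1)  from 10·(1,0) + (0,1)
step 1: (11, 1)  from 1·(10,1) + (1,0)
step 2: (109, 10)  from 9·(11,1) + (10,1)
step 3: (120, 11)  from 1·(109,10) + (11,1)
(x₁, y₁) = (120, 11);  120² − 119·11² = 1 ✓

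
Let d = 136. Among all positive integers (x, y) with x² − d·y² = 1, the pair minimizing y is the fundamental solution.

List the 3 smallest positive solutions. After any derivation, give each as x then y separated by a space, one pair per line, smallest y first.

35 3
2449 210
171395 14697

d=136: √d = [11; 1,1,1,22] (ℓ=4, even), read p_3/q_3
k=0  a_k=11  p_k/q_k = 11/1
k=1  a_k=1  p_k/q_k = 12/1
k=2  a_k=1  p_k/q_k = 23/2
k=3  a_k=1  p_k/q_k = 35/3
fundamental: x₁=35, y₁=3  (since 1225 − 136·9 = 1)
(x_2, y_2) = (35·35 + 136·3·3, 35·3 + 3·35) = (2449, 210)
(x_3, y_3) = (35·2449 + 136·3·210, 35·210 + 3·2449) = (171395, 14697)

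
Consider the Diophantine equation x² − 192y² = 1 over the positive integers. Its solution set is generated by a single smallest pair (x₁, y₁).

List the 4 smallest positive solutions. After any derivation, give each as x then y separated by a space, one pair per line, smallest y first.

[13; 1,5,1,26] for √192; ℓ=4 ⇒ convergent index 3
k=0  a_k=13  p_k/q_k = 13/1
k=1  a_k=1  p_k/q_k = 14/1
k=2  a_k=5  p_k/q_k = 83/6
k=3  a_k=1  p_k/q_k = 97/7
→ (97, 7).  Check: 97²=9409, 192·7²=9408, difference 1.
(x_2, y_2) = (97·97 + 192·7·7, 97·7 + 7·97) = (18817, 1358)
(x_3, y_3) = (97·18817 + 192·7·1358, 97·1358 + 7·18817) = (3650401, 263445)
(x_4, y_4) = (97·3650401 + 192·7·263445, 97·263445 + 7·3650401) = (708158977, 51106972)

97 7
18817 1358
3650401 263445
708158977 51106972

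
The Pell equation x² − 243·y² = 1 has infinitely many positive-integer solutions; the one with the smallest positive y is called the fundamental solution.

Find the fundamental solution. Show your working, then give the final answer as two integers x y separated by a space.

70226 4505

d=243: √d = [15; 1,1,2,3,15,3,2,1,1,30] (ℓ=10, even), read p_9/q_9
k=0  a_k=15  p_k/q_k = 15/1
k=1  a_k=1  p_k/q_k = 16/1
k=2  a_k=1  p_k/q_k = 31/2
k=3  a_k=2  p_k/q_k = 78/5
k=4  a_k=3  p_k/q_k = 265/17
k=5  a_k=15  p_k/q_k = 4053/260
…
k=7  a_k=2  p_k/q_k = 28901/1854
k=8  a_k=1  p_k/q_k = 41325/2651
k=9  a_k=1  p_k/q_k = 70226/4505
→ (70226, 4505).  Check: 70226²=4931691076, 243·4505²=4931691075, difference 1.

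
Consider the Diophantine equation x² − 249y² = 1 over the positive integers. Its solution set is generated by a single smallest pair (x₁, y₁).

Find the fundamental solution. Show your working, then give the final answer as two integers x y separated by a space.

8553815 542076

d=249: √d = [15; 1,3,1,1,5,…,3,1,30] (ℓ=16, even), read p_15/q_15
a_0=15:  p_0=15·1+0=15,  q_0=15·0+1=1
a_1=1:  p_1=1·15+1=16,  q_1=1·1+0=1
a_2=3:  p_2=3·16+15=63,  q_2=3·1+1=4
…
a_4=1:  p_4=1·79+63=142,  q_4=1·5+4=9
…
a_6=1:  p_6=1·789+142=931,  q_6=1·50+9=59
a_7=3:  p_7=3·931+789=3582,  q_7=3·59+50=227
…
a_9=3:  p_9=3·36751+3582=113835,  q_9=3·2329+227=7214
a_10=1:  p_10=1·113835+36751=150586,  q_10=1·7214+2329=9543
a_11=5:  p_11=5·150586+113835=866765,  q_11=5·9543+7214=54929
a_12=1:  p_12=1·866765+150586=1017351,  q_12=1·54929+9543=64472
a_13=1:  p_13=1·1017351+866765=1884116,  q_13=1·64472+54929=119401
a_14=3:  p_14=3·1884116+1017351=6669699,  q_14=3·119401+64472=422675
a_15=1:  p_15=1·6669699+1884116=8553815,  q_15=1·422675+119401=542076
(x₁, y₁) = (8553815, 542076);  8553815² − 249·542076² = 1 ✓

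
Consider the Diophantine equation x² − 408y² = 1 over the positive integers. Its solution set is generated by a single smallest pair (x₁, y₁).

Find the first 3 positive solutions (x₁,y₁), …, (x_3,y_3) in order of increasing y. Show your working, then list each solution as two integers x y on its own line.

√408 = [20; 5,40, …], period ℓ=2 (even) → k=1
step 0: (20, 1)  from 20·(1,0) + (0,1)
step 1: (101, 5)  from 5·(20,1) + (1,0)
(x₁, y₁) = (101, 5);  101² − 408·5² = 1 ✓
(x_2, y_2) = (101·101 + 408·5·5, 101·5 + 5·101) = (20401, 1010)
(x_3, y_3) = (101·20401 + 408·5·1010, 101·1010 + 5·20401) = (4120901, 204015)

101 5
20401 1010
4120901 204015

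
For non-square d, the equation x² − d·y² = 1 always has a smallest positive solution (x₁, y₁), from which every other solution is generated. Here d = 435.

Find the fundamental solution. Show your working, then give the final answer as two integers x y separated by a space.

146 7

√435 → a₀=20, period (1,5,1,40); ℓ=4 even so k=3
step 0: (20, 1)  from 20·(1,0) + (0,1)
…
step 2: (125, 6)  from 5·(21,1) + (20,1)
step 3: (146, 7)  from 1·(125,6) + (21,1)
fundamental: x₁=146, y₁=7  (since 21316 − 435·49 = 1)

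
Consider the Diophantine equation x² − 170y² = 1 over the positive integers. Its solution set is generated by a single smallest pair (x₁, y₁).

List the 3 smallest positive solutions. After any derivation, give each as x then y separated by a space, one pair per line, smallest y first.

339 26
229841 17628
155831859 11951758

d=170: √d = [13; 26] (ℓ=1, odd), read p_1/q_1
a_0=13:  p_0=13·1+0=13,  q_0=13·0+1=1
a_1=26:  p_1=26·13+1=339,  q_1=26·1+0=26
→ (339, 26).  Check: 339²=114921, 170·26²=114920, difference 1.
n=2: (339,26)∘(339,26) = (339·339+170·26·26, 339·26+26·339) = (229841,17628)
n=3: (229841,17628)∘(339,26) = (339·229841+170·26·17628, 339·17628+26·229841) = (155831859,11951758)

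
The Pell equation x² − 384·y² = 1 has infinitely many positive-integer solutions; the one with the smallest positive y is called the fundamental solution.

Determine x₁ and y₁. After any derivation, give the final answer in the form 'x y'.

√384 = [19; 1,1,2,9,2,1,1,38, …], period ℓ=8 (even) → k=7
step 0: (19, 1)  from 19·(1,0) + (0,1)
step 1: (20, 1)  from 1·(19,1) + (1,0)
step 2: (39, 2)  from 1·(20,1) + (19,1)
step 3: (98, 5)  from 2·(39,2) + (20,1)
step 4: (921, 47)  from 9·(98,5) + (39,2)
step 5: (1940, 99)  from 2·(921,47) + (98,5)
step 6: (2861, 146)  from 1·(1940,99) + (921,47)
step 7: (4801, 245)  from 1·(2861,146) + (1940,99)
fundamental: x₁=4801, y₁=245  (since 23049601 − 384·60025 = 1)

4801 245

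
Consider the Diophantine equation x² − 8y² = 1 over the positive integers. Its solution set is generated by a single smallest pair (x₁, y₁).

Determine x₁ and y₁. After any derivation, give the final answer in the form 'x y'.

3 1

[2; 1,4] for √8; ℓ=2 ⇒ convergent index 1
step 0: (2, 1)  from 2·(1,0) + (0,1)
step 1: (3, 1)  from 1·(2,1) + (1,0)
fundamental: x₁=3, y₁=1  (since 9 − 8·1 = 1)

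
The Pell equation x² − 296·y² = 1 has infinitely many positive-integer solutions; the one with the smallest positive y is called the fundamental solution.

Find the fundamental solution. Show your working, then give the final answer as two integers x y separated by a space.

3699 215

√296 → a₀=17, period (4,1,7,1,4,34); ℓ=6 even so k=5
k=0  a_k=17  p_k/q_k = 17/1
…
k=3  a_k=7  p_k/q_k = 671/39
k=4  a_k=1  p_k/q_k = 757/44
k=5  a_k=4  p_k/q_k = 3699/215
→ (3699, 215).  Check: 3699²=13682601, 296·215²=13682600, difference 1.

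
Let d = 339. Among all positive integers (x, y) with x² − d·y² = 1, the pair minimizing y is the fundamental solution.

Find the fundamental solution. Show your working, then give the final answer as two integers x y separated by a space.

97970 5321

d=339: √d = [18; 2,2,2,1,17,1,2,2,2,36] (ℓ=10, even), read p_9/q_9
step 0: (18, 1)  from 18·(1,0) + (0,1)
…
step 2: (92, 5)  from 2·(37,2) + (18,1)
step 3: (221, 12)  from 2·(92,5) + (37,2)
step 4: (313, 17)  from 1·(221,12) + (92,5)
…
step 6: (5855, 318)  from 1·(5542,301) + (313,17)
…
step 8: (40359, 2192)  from 2·(17252,937) + (5855,318)
step 9: (97970, 5321)  from 2·(40359,2192) + (17252,937)
fundamental: x₁=97970, y₁=5321  (since 9598120900 − 339·28313041 = 1)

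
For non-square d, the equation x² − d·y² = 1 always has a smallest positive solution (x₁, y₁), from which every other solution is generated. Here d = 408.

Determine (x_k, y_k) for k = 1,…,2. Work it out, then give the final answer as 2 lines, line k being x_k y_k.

[20; 5,40] for √408; ℓ=2 ⇒ convergent index 1
a_0=20:  p_0=20·1+0=20,  q_0=20·0+1=1
a_1=5:  p_1=5·20+1=101,  q_1=5·1+0=5
fundamental: x₁=101, y₁=5  (since 10201 − 408·25 = 1)
(x_2, y_2) = (101·101 + 408·5·5, 101·5 + 5·101) = (20401, 1010)

101 5
20401 1010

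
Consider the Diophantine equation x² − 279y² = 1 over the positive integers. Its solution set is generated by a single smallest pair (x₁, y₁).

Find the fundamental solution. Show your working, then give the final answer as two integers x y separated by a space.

1520 91

√279 → a₀=16, period (1,2,2,1,2,2,1,32); ℓ=8 even so k=7
a_0=16:  p_0=16·1+0=16,  q_0=16·0+1=1
a_1=1:  p_1=1·16+1=17,  q_1=1·1+0=1
…
a_3=2:  p_3=2·50+17=117,  q_3=2·3+1=7
…
a_5=2:  p_5=2·167+117=451,  q_5=2·10+7=27
a_6=2:  p_6=2·451+167=1069,  q_6=2·27+10=64
a_7=1:  p_7=1·1069+451=1520,  q_7=1·64+27=91
→ (1520, 91).  Check: 1520²=2310400, 279·91²=2310399, difference 1.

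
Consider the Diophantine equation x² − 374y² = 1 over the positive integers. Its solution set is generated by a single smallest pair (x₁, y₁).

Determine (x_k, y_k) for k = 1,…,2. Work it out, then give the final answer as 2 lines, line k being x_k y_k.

√374 → a₀=19, period (2,1,18,1,2,38); ℓ=6 even so k=5
step 0: (19, 1)  from 19·(1,0) + (0,1)
…
step 4: (1141, 59)  from 1·(1083,56) + (58,3)
step 5: (3365, 174)  from 2·(1141,59) + (1083,56)
→ (3365, 174).  Check: 3365²=11323225, 374·174²=11323224, difference 1.
k=2:  x_2 = 3365·3365+374·174·174 = 22646449,  y_2 = 3365·174+174·3365 = 1171020

3365 174
22646449 1171020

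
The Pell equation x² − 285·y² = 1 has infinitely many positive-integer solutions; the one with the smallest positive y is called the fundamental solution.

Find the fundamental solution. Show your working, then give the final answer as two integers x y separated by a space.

[16; 1,7,2,7,1,32] for √285; ℓ=6 ⇒ convergent index 5
a_0=16:  p_0=16·1+0=16,  q_0=16·0+1=1
a_1=1:  p_1=1·16+1=17,  q_1=1·1+0=1
…
a_3=2:  p_3=2·135+17=287,  q_3=2·8+1=17
a_4=7:  p_4=7·287+135=2144,  q_4=7·17+8=127
a_5=1:  p_5=1·2144+287=2431,  q_5=1·127+17=144
→ (2431, 144).  Check: 2431²=5909761, 285·144²=5909760, difference 1.

2431 144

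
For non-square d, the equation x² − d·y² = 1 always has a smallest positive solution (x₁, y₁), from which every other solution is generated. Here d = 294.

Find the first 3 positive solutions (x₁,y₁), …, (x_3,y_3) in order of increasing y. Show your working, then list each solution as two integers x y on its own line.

[17; 6,1,4,1,6,34] for √294; ℓ=6 ⇒ convergent index 5
step 0: (17, 1)  from 17·(1,0) + (0,1)
step 1: (103, 6)  from 6·(17,1) + (1,0)
…
step 3: (583, 34)  from 4·(120,7) + (103,6)
step 4: (703, 41)  from 1·(583,34) + (120,7)
step 5: (4801, 280)  from 6·(703,41) + (583,34)
fundamental: x₁=4801, y₁=280  (since 23049601 − 294·78400 = 1)
n=2: (4801,280)∘(4801,280) = (4801·4801+294·280·280, 4801·280+280·4801) = (46099201,2688560)
n=3: (46099201,2688560)∘(4801,280) = (4801·46099201+294·280·2688560, 4801·2688560+280·46099201) = (442644523201,25815552840)

4801 280
46099201 2688560
442644523201 25815552840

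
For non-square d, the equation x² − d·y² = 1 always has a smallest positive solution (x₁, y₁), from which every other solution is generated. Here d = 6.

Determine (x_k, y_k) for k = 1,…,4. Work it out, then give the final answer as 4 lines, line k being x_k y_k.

√6 → a₀=2, period (2,4); ℓ=2 even so k=1
a_0=2:  p_0=2·1+0=2,  q_0=2·0+1=1
a_1=2:  p_1=2·2+1=5,  q_1=2·1+0=2
→ (5, 2).  Check: 5²=25, 6·2²=24, difference 1.
(x_2, y_2) = (5·5 + 6·2·2, 5·2 + 2·5) = (49, 20)
(x_3, y_3) = (5·49 + 6·2·20, 5·20 + 2·49) = (485, 198)
(x_4, y_4) = (5·485 + 6·2·198, 5·198 + 2·485) = (4801, 1960)

5 2
49 20
485 198
4801 1960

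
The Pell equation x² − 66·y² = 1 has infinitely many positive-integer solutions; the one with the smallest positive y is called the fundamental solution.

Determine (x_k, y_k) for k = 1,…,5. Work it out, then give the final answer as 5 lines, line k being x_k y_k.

65 8
8449 1040
1098305 135192
142771201 17573920
18559157825 2284474408

√66 = [8; 8,16, …], period ℓ=2 (even) → k=1
i=0: a=8 ⇒ p=8, q=1
i=1: a=8 ⇒ p=65, q=8
→ (65, 8).  Check: 65²=4225, 66·8²=4224, difference 1.
n=2: (65,8)∘(65,8) = (65·65+66·8·8, 65·8+8·65) = (8449,1040)
n=3: (8449,1040)∘(65,8) = (65·8449+66·8·1040, 65·1040+8·8449) = (1098305,135192)
n=4: (1098305,135192)∘(65,8) = (65·1098305+66·8·135192, 65·135192+8·1098305) = (142771201,17573920)
n=5: (142771201,17573920)∘(65,8) = (65·142771201+66·8·17573920, 65·17573920+8·142771201) = (18559157825,2284474408)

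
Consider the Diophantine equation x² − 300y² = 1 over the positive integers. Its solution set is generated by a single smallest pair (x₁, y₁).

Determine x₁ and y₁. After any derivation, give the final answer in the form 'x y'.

1351 78

√300 → a₀=17, period (3,8,3,34); ℓ=4 even so k=3
a_0=17:  p_0=17·1+0=17,  q_0=17·0+1=1
a_1=3:  p_1=3·17+1=52,  q_1=3·1+0=3
a_2=8:  p_2=8·52+17=433,  q_2=8·3+1=25
a_3=3:  p_3=3·433+52=1351,  q_3=3·25+3=78
fundamental: x₁=1351, y₁=78  (since 1825201 − 300·6084 = 1)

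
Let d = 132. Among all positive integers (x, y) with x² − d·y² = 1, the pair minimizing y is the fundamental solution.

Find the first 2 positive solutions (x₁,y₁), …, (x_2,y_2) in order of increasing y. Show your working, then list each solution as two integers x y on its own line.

√132 → a₀=11, period (2,22); ℓ=2 even so k=1
a_0=11:  p_0=11·1+0=11,  q_0=11·0+1=1
a_1=2:  p_1=2·11+1=23,  q_1=2·1+0=2
(x₁, y₁) = (23, 2);  23² − 132·2² = 1 ✓
(x_2, y_2) = (23·23 + 132·2·2, 23·2 + 2·23) = (1057, 92)

23 2
1057 92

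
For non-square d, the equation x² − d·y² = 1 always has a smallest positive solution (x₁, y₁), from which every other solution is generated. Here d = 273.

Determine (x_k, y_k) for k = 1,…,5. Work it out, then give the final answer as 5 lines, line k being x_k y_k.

727 44
1057057 63976
1536960151 93021060
2234739002497 135252557264
3249308972670487 196657125240796

√273 = [16; 1,1,10,1,1,32, …], period ℓ=6 (even) → k=5
k=0  a_k=16  p_k/q_k = 16/1
…
k=2  a_k=1  p_k/q_k = 33/2
k=3  a_k=10  p_k/q_k = 347/21
k=4  a_k=1  p_k/q_k = 380/23
k=5  a_k=1  p_k/q_k = 727/44
(x₁, y₁) = (727, 44);  727² − 273·44² = 1 ✓
n=2: (727,44)∘(727,44) = (727·727+273·44·44, 727·44+44·727) = (1057057,63976)
n=3: (1057057,63976)∘(727,44) = (727·1057057+273·44·63976, 727·63976+44·1057057) = (1536960151,93021060)
n=4: (1536960151,93021060)∘(727,44) = (727·1536960151+273·44·93021060, 727·93021060+44·1536960151) = (2234739002497,135252557264)
n=5: (2234739002497,135252557264)∘(727,44) = (727·2234739002497+273·44·135252557264, 727·135252557264+44·2234739002497) = (3249308972670487,196657125240796)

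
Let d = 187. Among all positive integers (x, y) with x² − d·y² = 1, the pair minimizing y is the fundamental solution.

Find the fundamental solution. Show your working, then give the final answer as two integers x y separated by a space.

[13; 1,2,13,2,1,26] for √187; ℓ=6 ⇒ convergent index 5
a_0=13:  p_0=13·1+0=13,  q_0=13·0+1=1
a_1=1:  p_1=1·13+1=14,  q_1=1·1+0=1
a_2=2:  p_2=2·14+13=41,  q_2=2·1+1=3
a_3=13:  p_3=13·41+14=547,  q_3=13·3+1=40
a_4=2:  p_4=2·547+41=1135,  q_4=2·40+3=83
a_5=1:  p_5=1·1135+547=1682,  q_5=1·83+40=123
fundamental: x₁=1682, y₁=123  (since 2829124 − 187·15129 = 1)

1682 123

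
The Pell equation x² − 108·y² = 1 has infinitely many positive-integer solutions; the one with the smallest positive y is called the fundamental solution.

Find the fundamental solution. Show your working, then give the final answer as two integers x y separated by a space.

1351 130

√108 → a₀=10, period (2,1,1,4,1,1,2,20); ℓ=8 even so k=7
a_0=10:  p_0=10·1+0=10,  q_0=10·0+1=1
a_1=2:  p_1=2·10+1=21,  q_1=2·1+0=2
…
a_4=4:  p_4=4·52+31=239,  q_4=4·5+3=23
…
a_6=1:  p_6=1·291+239=530,  q_6=1·28+23=51
a_7=2:  p_7=2·530+291=1351,  q_7=2·51+28=130
fundamental: x₁=1351, y₁=130  (since 1825201 − 108·16900 = 1)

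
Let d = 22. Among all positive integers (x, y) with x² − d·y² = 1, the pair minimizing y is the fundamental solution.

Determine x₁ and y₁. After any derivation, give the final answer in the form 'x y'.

√22 → a₀=4, period (1,2,4,2,1,8); ℓ=6 even so k=5
a_0=4:  p_0=4·1+0=4,  q_0=4·0+1=1
a_1=1:  p_1=1·4+1=5,  q_1=1·1+0=1
a_2=2:  p_2=2·5+4=14,  q_2=2·1+1=3
a_3=4:  p_3=4·14+5=61,  q_3=4·3+1=13
a_4=2:  p_4=2·61+14=136,  q_4=2·13+3=29
a_5=1:  p_5=1·136+61=197,  q_5=1·29+13=42
→ (197, 42).  Check: 197²=38809, 22·42²=38808, difference 1.

197 42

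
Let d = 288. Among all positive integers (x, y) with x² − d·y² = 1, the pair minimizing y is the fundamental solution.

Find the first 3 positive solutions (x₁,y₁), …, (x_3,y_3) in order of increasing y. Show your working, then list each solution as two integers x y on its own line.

√288 → a₀=16, period (1,32); ℓ=2 even so k=1
step 0: (16, 1)  from 16·(1,0) + (0,1)
step 1: (17, 1)  from 1·(16,1) + (1,0)
(x₁, y₁) = (17, 1);  17² − 288·1² = 1 ✓
n=2: (17,1)∘(17,1) = (17·17+288·1·1, 17·1+1·17) = (577,34)
n=3: (577,34)∘(17,1) = (17·577+288·1·34, 17·34+1·577) = (19601,1155)

17 1
577 34
19601 1155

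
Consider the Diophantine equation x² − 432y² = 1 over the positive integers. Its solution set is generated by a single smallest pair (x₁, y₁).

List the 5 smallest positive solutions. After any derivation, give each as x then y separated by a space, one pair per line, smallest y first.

√432 = [20; 1,3,1,1,1,3,1,40, …], period ℓ=8 (even) → k=7
k=0  a_k=20  p_k/q_k = 20/1
…
k=2  a_k=3  p_k/q_k = 83/4
…
k=6  a_k=3  p_k/q_k = 1060/51
k=7  a_k=1  p_k/q_k = 1351/65
(x₁, y₁) = (1351, 65);  1351² − 432·65² = 1 ✓
n=2: (1351,65)∘(1351,65) = (1351·1351+432·65·65, 1351·65+65·1351) = (3650401,175630)
n=3: (3650401,175630)∘(1351,65) = (1351·3650401+432·65·175630, 1351·175630+65·3650401) = (9863382151,474552195)
n=4: (9863382151,474552195)∘(1351,65) = (1351·9863382151+432·65·474552195, 1351·474552195+65·9863382151) = (26650854921601,1282239855260)
n=5: (26650854921601,1282239855260)∘(1351,65) = (1351·26650854921601+432·65·1282239855260, 1351·1282239855260+65·26650854921601) = (72010600134783751,3464611614360325)

1351 65
3650401 175630
9863382151 474552195
26650854921601 1282239855260
72010600134783751 3464611614360325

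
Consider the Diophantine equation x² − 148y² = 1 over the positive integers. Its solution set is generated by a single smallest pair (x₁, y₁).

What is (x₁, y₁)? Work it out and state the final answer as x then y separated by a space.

d=148: √d = [12; 6,24] (ℓ=2, even), read p_1/q_1
a_0=12:  p_0=12·1+0=12,  q_0=12·0+1=1
a_1=6:  p_1=6·12+1=73,  q_1=6·1+0=6
→ (73, 6).  Check: 73²=5329, 148·6²=5328, difference 1.

73 6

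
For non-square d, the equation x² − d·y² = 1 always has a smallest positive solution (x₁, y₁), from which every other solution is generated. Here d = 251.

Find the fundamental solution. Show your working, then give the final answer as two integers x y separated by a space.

3674890 231957

d=251: √d = [15; 1,5,2,1,2,…,5,1,30] (ℓ=14, even), read p_13/q_13
step 0: (15, 1)  from 15·(1,0) + (0,1)
…
step 2: (95, 6)  from 5·(16,1) + (15,1)
…
step 4: (301, 19)  from 1·(206,13) + (95,6)
…
step 7: (29563, 1866)  from 15·(1917,121) + (808,51)
…
step 11: (577033, 36422)  from 2·(212692,13425) + (151649,9572)
step 12: (3097857, 195535)  from 5·(577033,36422) + (212692,13425)
step 13: (3674890, 231957)  from 1·(3097857,195535) + (577033,36422)
→ (3674890, 231957).  Check: 3674890²=13504816512100, 251·231957²=13504816512099, difference 1.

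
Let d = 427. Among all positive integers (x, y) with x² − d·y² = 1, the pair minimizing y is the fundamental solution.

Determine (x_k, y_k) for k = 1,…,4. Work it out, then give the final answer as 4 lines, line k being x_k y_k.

62 3
7687 372
953126 46125
118179937 5719128

[20; 1,1,1,40] for √427; ℓ=4 ⇒ convergent index 3
a_0=20:  p_0=20·1+0=20,  q_0=20·0+1=1
a_1=1:  p_1=1·20+1=21,  q_1=1·1+0=1
a_2=1:  p_2=1·21+20=41,  q_2=1·1+1=2
a_3=1:  p_3=1·41+21=62,  q_3=1·2+1=3
→ (62, 3).  Check: 62²=3844, 427·3²=3843, difference 1.
(62+3√427)^2 = 7687 + 372√427
(62+3√427)^3 = 953126 + 46125√427
(62+3√427)^4 = 118179937 + 5719128√427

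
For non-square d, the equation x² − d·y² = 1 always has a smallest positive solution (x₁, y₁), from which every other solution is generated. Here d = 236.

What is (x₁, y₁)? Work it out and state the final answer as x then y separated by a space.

d=236: √d = [15; 2,1,3,5,1,6,1,5,3,1,2,30] (ℓ=12, even), read p_11/q_11
a_0=15:  p_0=15·1+0=15,  q_0=15·0+1=1
a_1=2:  p_1=2·15+1=31,  q_1=2·1+0=2
…
a_3=3:  p_3=3·46+31=169,  q_3=3·3+2=11
…
a_5=1:  p_5=1·891+169=1060,  q_5=1·58+11=69
…
a_8=5:  p_8=5·8311+7251=48806,  q_8=5·541+472=3177
…
a_10=1:  p_10=1·154729+48806=203535,  q_10=1·10072+3177=13249
a_11=2:  p_11=2·203535+154729=561799,  q_11=2·13249+10072=36570
fundamental: x₁=561799, y₁=36570  (since 315618116401 − 236·1337364900 = 1)

561799 36570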